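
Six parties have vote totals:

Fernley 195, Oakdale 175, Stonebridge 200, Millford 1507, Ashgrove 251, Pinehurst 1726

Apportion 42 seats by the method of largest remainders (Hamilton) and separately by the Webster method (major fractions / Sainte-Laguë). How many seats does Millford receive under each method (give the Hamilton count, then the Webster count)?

Hamilton: Fernley 2, Oakdale 2, Stonebridge 2, Millford 16, Ashgrove 2, Pinehurst 18.
Webster: Fernley 2, Oakdale 2, Stonebridge 2, Millford 15, Ashgrove 3, Pinehurst 18.
Millford gets 16 under Hamilton and 15 under Webster.

16 and 15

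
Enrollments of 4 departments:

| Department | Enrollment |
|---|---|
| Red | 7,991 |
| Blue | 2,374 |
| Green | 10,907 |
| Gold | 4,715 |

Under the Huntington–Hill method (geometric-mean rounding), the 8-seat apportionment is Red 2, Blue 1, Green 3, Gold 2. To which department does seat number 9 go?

Red

Priority for the next seat is population ÷ (√(s·(s+1))).
Priorities: Red 3262.312, Blue 1678.671, Green 3148.580, Gold 1924.891.
Highest priority: Red.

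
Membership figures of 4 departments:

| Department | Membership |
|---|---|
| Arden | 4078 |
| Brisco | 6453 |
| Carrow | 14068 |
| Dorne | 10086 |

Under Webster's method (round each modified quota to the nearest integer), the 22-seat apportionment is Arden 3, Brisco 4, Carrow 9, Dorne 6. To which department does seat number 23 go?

Priority for the next seat is population ÷ (current seats + 0.5).
Priorities: Arden 1165.143, Brisco 1434.000, Carrow 1480.842, Dorne 1551.692.
Highest priority: Dorne.

Dorne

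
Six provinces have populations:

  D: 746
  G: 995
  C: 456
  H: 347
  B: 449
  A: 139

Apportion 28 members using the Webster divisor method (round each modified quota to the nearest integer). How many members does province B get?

Standard divisor 3132/28 ≈ 111.857; standard quotas: D 6.669, G 8.895, C 4.077, H 3.102, B 4.014, A 1.243.
Rounding to the nearest integer gives D 7, G 9, C 4, H 3, B 4, A 1 — total 28, matching the house size, so no adjustment is needed.
B receives 4.

4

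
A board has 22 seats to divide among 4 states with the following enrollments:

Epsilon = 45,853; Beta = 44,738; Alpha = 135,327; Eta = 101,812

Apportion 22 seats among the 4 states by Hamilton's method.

Epsilon=3, Beta=3, Alpha=9, Eta=7

Standard divisor: 327730 ÷ 22 ≈ 14896.818.
Standard quotas: Epsilon 3.0780, Beta 3.0032, Alpha 9.0843, Eta 6.8345.
Lower quotas: Epsilon 3, Beta 3, Alpha 9, Eta 6 (sum 21, leaving 1 seat).
Remainders in descending order: Eta 0.8345, Alpha 0.0843, Epsilon 0.0780, Beta 0.0032.
The surplus seat goes to Eta.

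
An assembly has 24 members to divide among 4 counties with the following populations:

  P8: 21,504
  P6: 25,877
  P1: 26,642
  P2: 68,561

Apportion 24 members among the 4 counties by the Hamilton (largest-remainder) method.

P8: 4, P6: 4, P1: 4, P2: 12

Standard divisor: 142584 ÷ 24 = 5941.
Standard quotas: P8 3.6196, P6 4.3557, P1 4.4844, P2 11.5403.
Lower quotas: P8 3, P6 4, P1 4, P2 11 (sum 22, leaving 2 seats).
Remainders in descending order: P8 0.6196, P2 0.5403, P1 0.4844, P6 0.3557.
The surplus seats go to P8, P2.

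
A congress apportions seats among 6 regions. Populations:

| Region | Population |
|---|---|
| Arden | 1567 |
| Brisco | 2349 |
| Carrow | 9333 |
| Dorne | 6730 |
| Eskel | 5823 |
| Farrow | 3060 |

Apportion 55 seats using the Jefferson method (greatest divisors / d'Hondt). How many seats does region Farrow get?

6

Standard divisor 28862/55 ≈ 524.764; standard quotas: Arden 2.986, Brisco 4.476, Carrow 17.785, Dorne 12.825, Eskel 11.096, Farrow 5.831.
Rounding down gives 2, 4, 17, 12, 11, 5 = 51 seats, so the divisor must be adjusted.
With modified divisor 500: modified quotas Arden 3.134, Brisco 4.698, Carrow 18.666, Dorne 13.460, Eskel 11.646, Farrow 6.120.
Rounding down: Arden 3, Brisco 4, Carrow 18, Dorne 13, Eskel 11, Farrow 6 (total 55).
Farrow receives 6.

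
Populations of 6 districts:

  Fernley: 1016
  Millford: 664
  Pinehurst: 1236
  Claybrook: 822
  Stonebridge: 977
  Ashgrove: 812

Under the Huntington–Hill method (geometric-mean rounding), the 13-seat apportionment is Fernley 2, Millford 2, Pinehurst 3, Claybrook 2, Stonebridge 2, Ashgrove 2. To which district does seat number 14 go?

Priority for the next seat is population ÷ (√(s·(s+1))).
Priorities: Fernley 414.780, Millford 271.077, Pinehurst 356.802, Claybrook 335.580, Stonebridge 398.859, Ashgrove 331.498.
Highest priority: Fernley.

Fernley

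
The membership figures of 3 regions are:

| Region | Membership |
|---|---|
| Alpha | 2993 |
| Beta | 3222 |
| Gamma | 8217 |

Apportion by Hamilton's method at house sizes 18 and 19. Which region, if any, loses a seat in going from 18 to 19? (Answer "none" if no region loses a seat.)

none

At 18 seats: Alpha 4, Beta 4, Gamma 10.
At 19 seats: Alpha 4, Beta 4, Gamma 11.
No region's allocation decreased.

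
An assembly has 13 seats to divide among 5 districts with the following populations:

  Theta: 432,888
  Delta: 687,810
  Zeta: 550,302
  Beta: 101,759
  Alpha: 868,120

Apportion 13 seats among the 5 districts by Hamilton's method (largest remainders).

Total 2640879; standard divisor 2640879/13 ≈ 203144.538.
Standard quotas: Theta 2.1309, Delta 3.3858, Zeta 2.7089, Beta 0.5009, Alpha 4.2734.
Lower quotas: Theta 2, Delta 3, Zeta 2, Beta 0, Alpha 4 (sum 11, leaving 2 seats).
Remainders in descending order: Zeta 0.7089, Beta 0.5009, Delta 0.3858, Alpha 0.2734, Theta 0.1309.
Largest remainders: Zeta, Beta receive the extra seats.

Theta=2, Delta=3, Zeta=3, Beta=1, Alpha=4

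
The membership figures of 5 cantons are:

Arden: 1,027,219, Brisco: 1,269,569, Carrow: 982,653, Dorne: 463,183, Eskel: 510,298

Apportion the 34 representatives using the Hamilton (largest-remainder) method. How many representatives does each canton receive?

Arden 8; Brisco 10; Carrow 8; Dorne 4; Eskel 4

Standard divisor: 4252922 ÷ 34 ≈ 125085.941.
Standard quotas: Arden 8.2121, Brisco 10.1496, Carrow 7.8558, Dorne 3.7029, Eskel 4.0796.
Lower quotas: Arden 8, Brisco 10, Carrow 7, Dorne 3, Eskel 4 (sum 32, leaving 2 seats).
Remainders in descending order: Carrow 0.8558, Dorne 0.7029, Arden 0.2121, Brisco 0.1496, Eskel 0.0796.
Largest remainders: Carrow, Dorne receive the extra seats.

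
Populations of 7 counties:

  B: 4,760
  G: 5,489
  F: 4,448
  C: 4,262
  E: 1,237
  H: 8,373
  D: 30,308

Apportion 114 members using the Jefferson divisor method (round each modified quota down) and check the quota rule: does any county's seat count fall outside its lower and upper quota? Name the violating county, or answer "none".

D

Standard quotas: B 9.217, G 10.628, F 8.612, C 8.252, E 2.395, H 16.212, D 58.684.
Jefferson allocation: B 9, G 11, F 8, C 8, E 2, H 16, D 60.
D has quota 58.684 (lower 58, upper 59) but receives 60 — outside the quota interval.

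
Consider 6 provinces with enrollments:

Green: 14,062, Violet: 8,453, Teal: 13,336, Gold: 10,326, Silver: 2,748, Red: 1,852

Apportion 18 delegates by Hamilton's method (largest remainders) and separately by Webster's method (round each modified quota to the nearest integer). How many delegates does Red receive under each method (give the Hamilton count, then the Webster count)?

Hamilton: Green 5, Violet 3, Teal 5, Gold 4, Silver 1, Red 0.
Webster: Green 5, Violet 3, Teal 5, Gold 3, Silver 1, Red 1.
Red gets 0 under Hamilton and 1 under Webster.

0 and 1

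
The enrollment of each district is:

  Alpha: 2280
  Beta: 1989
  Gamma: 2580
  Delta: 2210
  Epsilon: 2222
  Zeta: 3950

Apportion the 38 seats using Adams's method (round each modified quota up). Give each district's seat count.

Alpha 6, Beta 5, Gamma 6, Delta 6, Epsilon 6, Zeta 9

Standard divisor 15231/38 ≈ 400.816; standard quotas: Alpha 5.688, Beta 4.962, Gamma 6.437, Delta 5.514, Epsilon 5.544, Zeta 9.855.
Rounding up gives 6, 5, 7, 6, 6, 10 = 40 seats, so the divisor must be adjusted.
With modified divisor 440: modified quotas Alpha 5.182, Beta 4.520, Gamma 5.864, Delta 5.023, Epsilon 5.050, Zeta 8.977.
Rounding up: Alpha 6, Beta 5, Gamma 6, Delta 6, Epsilon 6, Zeta 9 (total 38).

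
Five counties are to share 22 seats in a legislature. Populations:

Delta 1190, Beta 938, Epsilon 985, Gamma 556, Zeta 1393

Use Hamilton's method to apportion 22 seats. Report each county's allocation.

The standard divisor is 5062/22 ≈ 230.091.
Standard quotas: Delta 5.172, Beta 4.077, Epsilon 4.281, Gamma 2.416, Zeta 6.054.
Lower quotas: Delta 5, Beta 4, Epsilon 4, Gamma 2, Zeta 6 (sum 21, leaving 1 seat).
Remainders in descending order: Gamma 0.416, Epsilon 0.281, Delta 0.172, Beta 0.077, Zeta 0.054.
The surplus seat goes to Gamma.

Delta=5, Beta=4, Epsilon=4, Gamma=3, Zeta=6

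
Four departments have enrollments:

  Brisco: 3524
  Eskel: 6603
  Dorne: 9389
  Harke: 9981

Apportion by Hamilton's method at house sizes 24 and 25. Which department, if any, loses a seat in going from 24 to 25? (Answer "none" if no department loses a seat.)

At 24 seats: Brisco 3, Eskel 5, Dorne 8, Harke 8.
At 25 seats: Brisco 3, Eskel 6, Dorne 8, Harke 8.
No department's allocation decreased.

none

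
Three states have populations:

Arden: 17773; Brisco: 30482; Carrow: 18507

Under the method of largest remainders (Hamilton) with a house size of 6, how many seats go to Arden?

1

Total 66762; standard divisor 66762/6 = 11127.
Standard quotas: Arden 1.5973, Brisco 2.7395, Carrow 1.6633.
Lower quotas: Arden 1, Brisco 2, Carrow 1 (sum 4, leaving 2 seats).
Remainders in descending order: Brisco 0.7395, Carrow 0.6633, Arden 0.5973.
The surplus seats go to Brisco, Carrow.
Arden receives 1.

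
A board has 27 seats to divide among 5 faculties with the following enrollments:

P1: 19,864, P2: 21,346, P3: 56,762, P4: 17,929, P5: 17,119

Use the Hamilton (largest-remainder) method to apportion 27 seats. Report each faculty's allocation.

P1 4, P2 4, P3 12, P4 4, P5 3

Standard divisor: 133020 ÷ 27 ≈ 4926.667.
Standard quotas: P1 4.0319, P2 4.3327, P3 11.5214, P4 3.6392, P5 3.4748.
Lower quotas: P1 4, P2 4, P3 11, P4 3, P5 3 (sum 25, leaving 2 seats).
Remainders in descending order: P4 0.6392, P3 0.5214, P5 0.4748, P2 0.3327, P1 0.0319.
The surplus seats go to P4, P3.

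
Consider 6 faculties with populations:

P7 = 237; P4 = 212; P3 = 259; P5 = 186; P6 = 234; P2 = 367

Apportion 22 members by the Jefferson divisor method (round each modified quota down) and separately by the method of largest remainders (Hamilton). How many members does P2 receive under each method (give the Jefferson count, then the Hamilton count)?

6 and 5

Jefferson: P7 3, P4 3, P3 4, P5 3, P6 3, P2 6.
Hamilton: P7 4, P4 3, P3 4, P5 3, P6 3, P2 5.
P2 gets 6 under Jefferson and 5 under Hamilton.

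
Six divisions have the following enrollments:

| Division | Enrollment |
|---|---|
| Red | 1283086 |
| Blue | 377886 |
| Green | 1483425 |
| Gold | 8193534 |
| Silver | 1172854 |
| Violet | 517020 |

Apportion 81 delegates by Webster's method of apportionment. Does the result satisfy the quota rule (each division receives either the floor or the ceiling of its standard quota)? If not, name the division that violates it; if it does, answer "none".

Standard quotas: Red 7.978, Blue 2.349, Green 9.223, Gold 50.943, Silver 7.292, Violet 3.215.
Webster allocation: Red 8, Blue 2, Green 9, Gold 52, Silver 7, Violet 3.
Gold has quota 50.943 (lower 50, upper 51) but receives 52 — outside the quota interval.

Gold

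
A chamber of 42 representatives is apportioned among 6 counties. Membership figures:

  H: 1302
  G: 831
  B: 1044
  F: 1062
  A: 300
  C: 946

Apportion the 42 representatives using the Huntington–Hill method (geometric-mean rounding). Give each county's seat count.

With divisor 127: modified quotas H 10.252, G 6.543, B 8.220, F 8.362, A 2.362, C 7.449.
Geometric-mean thresholds: H √(10·11)=10.488, G √(6·7)=6.481, B √(8·9)=8.485, F √(8·9)=8.485, A √(2·3)=2.449, C √(7·8)=7.483.
Each quota rounded against its threshold gives H 10, G 7, B 8, F 8, A 2, C 7 (total 42).

H=10; G=7; B=8; F=8; A=2; C=7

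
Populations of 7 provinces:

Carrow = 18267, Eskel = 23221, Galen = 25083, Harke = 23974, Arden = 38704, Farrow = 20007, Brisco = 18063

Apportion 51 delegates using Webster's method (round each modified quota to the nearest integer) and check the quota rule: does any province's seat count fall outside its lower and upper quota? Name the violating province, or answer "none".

Standard quotas: Carrow 5.568, Eskel 7.078, Galen 7.645, Harke 7.307, Arden 11.797, Farrow 6.098, Brisco 5.506.
Webster allocation: Carrow 6, Eskel 7, Galen 8, Harke 7, Arden 12, Farrow 6, Brisco 5.
Every allocation lies between the lower and upper quota.

none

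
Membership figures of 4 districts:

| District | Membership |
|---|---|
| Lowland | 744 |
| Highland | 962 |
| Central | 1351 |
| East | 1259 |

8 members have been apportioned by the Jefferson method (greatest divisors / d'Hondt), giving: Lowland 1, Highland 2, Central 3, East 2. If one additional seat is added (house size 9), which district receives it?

East

Priority for the next seat is population ÷ (current seats + 1).
Priorities: Lowland 372.000, Highland 320.667, Central 337.750, East 419.667.
Highest priority: East.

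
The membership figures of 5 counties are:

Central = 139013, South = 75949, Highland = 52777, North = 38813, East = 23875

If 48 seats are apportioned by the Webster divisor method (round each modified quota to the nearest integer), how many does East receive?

3

Standard divisor 330427/48 ≈ 6883.896; standard quotas: Central 20.194, South 11.033, Highland 7.667, North 5.638, East 3.468.
Rounding to the nearest integer gives Central 20, South 11, Highland 8, North 6, East 3 — total 48, matching the house size, so no adjustment is needed.
East receives 3.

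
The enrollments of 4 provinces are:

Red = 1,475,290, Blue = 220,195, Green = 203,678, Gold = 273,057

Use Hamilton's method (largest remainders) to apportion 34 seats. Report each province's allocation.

Red=23; Blue=4; Green=3; Gold=4

Total 2172220; standard divisor 2172220/34 ≈ 63888.824.
Standard quotas: Red 23.0915, Blue 3.4465, Green 3.1880, Gold 4.2739.
Lower quotas: Red 23, Blue 3, Green 3, Gold 4 (sum 33, leaving 1 seat).
Remainders in descending order: Blue 0.4465, Gold 0.2739, Green 0.1880, Red 0.0915.
The surplus seat goes to Blue.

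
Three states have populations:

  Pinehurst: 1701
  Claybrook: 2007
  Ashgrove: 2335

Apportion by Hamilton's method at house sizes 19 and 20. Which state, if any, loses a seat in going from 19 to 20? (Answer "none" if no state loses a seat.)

Pinehurst

At 19 seats: Pinehurst 6, Claybrook 6, Ashgrove 7.
At 20 seats: Pinehurst 5, Claybrook 7, Ashgrove 8.
Pinehurst drops from 6 to 5.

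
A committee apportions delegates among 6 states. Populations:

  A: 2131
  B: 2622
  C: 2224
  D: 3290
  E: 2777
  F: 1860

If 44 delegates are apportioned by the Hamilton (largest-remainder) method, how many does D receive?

The standard divisor is 14904/44 ≈ 338.727.
Standard quotas: A 6.291, B 7.741, C 6.566, D 9.713, E 8.198, F 5.491.
Lower quotas: A 6, B 7, C 6, D 9, E 8, F 5 (sum 41, leaving 3 seats).
Remainders in descending order: B 0.741, D 0.713, C 0.566, F 0.491, A 0.291, E 0.198.
Largest remainders: B, D, C receive the extra seats.
D receives 10.

10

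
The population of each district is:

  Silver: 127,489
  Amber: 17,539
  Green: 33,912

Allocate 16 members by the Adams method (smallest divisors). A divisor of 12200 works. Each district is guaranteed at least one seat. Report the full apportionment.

With modified divisor 12200: modified quotas Silver 10.450, Amber 1.438, Green 2.780.
Rounding up: Silver 11, Amber 2, Green 3 (total 16).

Silver=11, Amber=2, Green=3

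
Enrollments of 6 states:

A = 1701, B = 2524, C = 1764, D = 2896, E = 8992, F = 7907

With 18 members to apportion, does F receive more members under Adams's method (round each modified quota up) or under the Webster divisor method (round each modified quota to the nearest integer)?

Webster

Adams: A 1, B 2, C 2, D 2, E 6, F 5.
Webster: A 1, B 2, C 1, D 2, E 6, F 6.
F gets 5 under Adams and 6 under Webster.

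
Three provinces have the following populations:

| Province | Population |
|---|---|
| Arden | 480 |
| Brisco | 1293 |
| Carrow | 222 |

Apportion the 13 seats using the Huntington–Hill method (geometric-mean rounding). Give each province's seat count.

Arden=3; Brisco=8; Carrow=2

With divisor 155: modified quotas Arden 3.097, Brisco 8.342, Carrow 1.432.
Geometric-mean thresholds: Arden √(3·4)=3.464, Brisco √(8·9)=8.485, Carrow √(1·2)=1.414.
Each quota rounded against its threshold gives Arden 3, Brisco 8, Carrow 2 (total 13).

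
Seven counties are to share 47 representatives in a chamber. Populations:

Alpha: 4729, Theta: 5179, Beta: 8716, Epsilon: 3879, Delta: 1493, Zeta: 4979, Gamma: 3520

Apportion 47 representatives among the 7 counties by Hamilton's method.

Standard divisor: 32495 ÷ 47 ≈ 691.383.
Standard quotas: Alpha 6.8399, Theta 7.4908, Beta 12.6066, Epsilon 5.6105, Delta 2.1594, Zeta 7.2015, Gamma 5.0912.
Lower quotas: Alpha 6, Theta 7, Beta 12, Epsilon 5, Delta 2, Zeta 7, Gamma 5 (sum 44, leaving 3 seats).
Remainders in descending order: Alpha 0.8399, Epsilon 0.6105, Beta 0.6066, Theta 0.4908, Zeta 0.2015, Delta 0.1594, Gamma 0.0912.
The surplus seats go to Alpha, Epsilon, Beta.

Alpha: 7; Theta: 7; Beta: 13; Epsilon: 6; Delta: 2; Zeta: 7; Gamma: 5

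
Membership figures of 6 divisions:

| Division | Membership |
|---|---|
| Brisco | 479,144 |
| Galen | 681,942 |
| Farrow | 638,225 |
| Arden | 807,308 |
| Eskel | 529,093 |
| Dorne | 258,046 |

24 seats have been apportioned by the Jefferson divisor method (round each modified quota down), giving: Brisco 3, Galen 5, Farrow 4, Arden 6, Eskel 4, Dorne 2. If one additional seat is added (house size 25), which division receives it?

Farrow

Priority for the next seat is population ÷ (current seats + 1).
Priorities: Brisco 119786.000, Galen 113657.000, Farrow 127645.000, Arden 115329.714, Eskel 105818.600, Dorne 86015.333.
Highest priority: Farrow.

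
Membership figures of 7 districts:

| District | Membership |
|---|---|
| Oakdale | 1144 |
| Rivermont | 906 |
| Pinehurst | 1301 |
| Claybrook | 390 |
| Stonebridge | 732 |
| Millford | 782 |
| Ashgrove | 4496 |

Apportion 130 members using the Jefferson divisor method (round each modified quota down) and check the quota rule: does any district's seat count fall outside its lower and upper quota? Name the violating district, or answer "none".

Standard quotas: Oakdale 15.252, Rivermont 12.079, Pinehurst 17.345, Claybrook 5.199, Stonebridge 9.759, Millford 10.426, Ashgrove 59.941.
Jefferson allocation: Oakdale 15, Rivermont 12, Pinehurst 17, Claybrook 5, Stonebridge 10, Millford 10, Ashgrove 61.
Ashgrove has quota 59.941 (lower 59, upper 60) but receives 61 — outside the quota interval.

Ashgrove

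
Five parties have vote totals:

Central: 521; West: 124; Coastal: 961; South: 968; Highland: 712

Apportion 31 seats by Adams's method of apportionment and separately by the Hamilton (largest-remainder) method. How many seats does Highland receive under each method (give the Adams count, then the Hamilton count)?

6 and 7

Adams: Central 5, West 2, Coastal 9, South 9, Highland 6.
Hamilton: Central 5, West 1, Coastal 9, South 9, Highland 7.
Highland gets 6 under Adams and 7 under Hamilton.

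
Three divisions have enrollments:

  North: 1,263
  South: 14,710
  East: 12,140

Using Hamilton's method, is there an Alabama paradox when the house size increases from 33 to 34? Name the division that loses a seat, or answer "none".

At 33 seats: North 2, South 17, East 14.
At 34 seats: North 1, South 18, East 15.
North drops from 2 to 1.

North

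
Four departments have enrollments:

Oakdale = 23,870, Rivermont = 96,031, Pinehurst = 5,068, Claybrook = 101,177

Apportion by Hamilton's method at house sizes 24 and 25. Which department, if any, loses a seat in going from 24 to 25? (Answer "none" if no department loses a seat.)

Pinehurst

At 24 seats: Oakdale 2, Rivermont 10, Pinehurst 1, Claybrook 11.
At 25 seats: Oakdale 3, Rivermont 11, Pinehurst 0, Claybrook 11.
Pinehurst drops from 1 to 0.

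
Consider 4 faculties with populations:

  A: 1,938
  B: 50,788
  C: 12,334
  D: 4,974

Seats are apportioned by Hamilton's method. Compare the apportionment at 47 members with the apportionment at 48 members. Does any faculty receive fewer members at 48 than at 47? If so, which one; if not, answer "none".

D

At 47 seats: A 1, B 34, C 8, D 4.
At 48 seats: A 1, B 35, C 9, D 3.
D drops from 4 to 3.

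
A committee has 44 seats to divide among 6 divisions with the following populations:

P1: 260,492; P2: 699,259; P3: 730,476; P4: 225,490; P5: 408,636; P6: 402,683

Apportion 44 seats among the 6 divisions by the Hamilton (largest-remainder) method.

P1 4; P2 11; P3 12; P4 4; P5 7; P6 6

The standard divisor is 2727036/44 ≈ 61978.091.
Standard quotas: P1 4.2030, P2 11.2824, P3 11.7860, P4 3.6382, P5 6.5932, P6 6.4972.
Lower quotas: P1 4, P2 11, P3 11, P4 3, P5 6, P6 6 (sum 41, leaving 3 seats).
Remainders in descending order: P3 0.7860, P4 0.6382, P5 0.5932, P6 0.4972, P2 0.2824, P1 0.2030.
Largest remainders: P3, P4, P5 receive the extra seats.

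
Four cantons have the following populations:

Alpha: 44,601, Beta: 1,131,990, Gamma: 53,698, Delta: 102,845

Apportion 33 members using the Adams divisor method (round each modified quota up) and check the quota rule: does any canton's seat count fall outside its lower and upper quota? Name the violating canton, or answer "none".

Beta

Standard quotas: Alpha 1.104, Beta 28.021, Gamma 1.329, Delta 2.546.
Adams allocation: Alpha 2, Beta 26, Gamma 2, Delta 3.
Beta has quota 28.021 (lower 28, upper 29) but receives 26 — outside the quota interval.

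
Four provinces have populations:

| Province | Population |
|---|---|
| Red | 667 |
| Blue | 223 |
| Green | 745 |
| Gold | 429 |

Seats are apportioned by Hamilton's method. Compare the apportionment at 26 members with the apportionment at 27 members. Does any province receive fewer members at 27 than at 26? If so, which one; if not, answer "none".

Gold

At 26 seats: Red 8, Blue 3, Green 9, Gold 6.
At 27 seats: Red 9, Blue 3, Green 10, Gold 5.
Gold drops from 6 to 5.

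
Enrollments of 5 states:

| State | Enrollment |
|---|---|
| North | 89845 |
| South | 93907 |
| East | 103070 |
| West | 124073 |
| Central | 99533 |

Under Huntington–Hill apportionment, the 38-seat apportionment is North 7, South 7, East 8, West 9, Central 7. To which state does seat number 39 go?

Priority for the next seat is population ÷ (√(s·(s+1))).
Priorities: North 12006.043, South 12548.851, East 12146.916, West 13078.443, Central 13300.657.
Highest priority: Central.

Central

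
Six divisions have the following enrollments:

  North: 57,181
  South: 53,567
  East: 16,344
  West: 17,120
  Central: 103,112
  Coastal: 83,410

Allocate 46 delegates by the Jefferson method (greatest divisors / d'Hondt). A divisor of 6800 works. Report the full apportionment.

With modified divisor 6800: modified quotas North 8.409, South 7.878, East 2.404, West 2.518, Central 15.164, Coastal 12.266.
Rounding down: North 8, South 7, East 2, West 2, Central 15, Coastal 12 (total 46).

North=8; South=7; East=2; West=2; Central=15; Coastal=12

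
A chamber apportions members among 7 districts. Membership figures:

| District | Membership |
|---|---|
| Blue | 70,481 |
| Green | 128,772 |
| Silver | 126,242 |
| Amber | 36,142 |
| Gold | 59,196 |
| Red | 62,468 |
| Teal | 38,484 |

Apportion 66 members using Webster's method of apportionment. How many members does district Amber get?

5

Standard divisor 521785/66 ≈ 7905.833; standard quotas: Blue 8.915, Green 16.288, Silver 15.968, Amber 4.572, Gold 7.488, Red 7.902, Teal 4.868.
Rounding to the nearest integer gives Blue 9, Green 16, Silver 16, Amber 5, Gold 7, Red 8, Teal 5 — total 66, matching the house size, so no adjustment is needed.
Amber receives 5.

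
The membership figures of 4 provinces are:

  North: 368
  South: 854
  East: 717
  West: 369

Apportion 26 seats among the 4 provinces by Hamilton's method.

North: 4, South: 10, East: 8, West: 4

Standard divisor: 2308 ÷ 26 ≈ 88.769.
Standard quotas: North 4.146, South 9.620, East 8.077, West 4.157.
Lower quotas: North 4, South 9, East 8, West 4 (sum 25, leaving 1 seat).
Remainders in descending order: South 0.620, West 0.157, North 0.146, East 0.077.
The surplus seat goes to South.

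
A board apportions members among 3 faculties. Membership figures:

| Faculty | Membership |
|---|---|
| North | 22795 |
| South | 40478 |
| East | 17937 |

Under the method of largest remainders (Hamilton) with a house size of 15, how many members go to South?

8

The standard divisor is 81210/15 = 5414.
Standard quotas: North 4.2104, South 7.4765, East 3.3131.
Lower quotas: North 4, South 7, East 3 (sum 14, leaving 1 seat).
Remainders in descending order: South 0.4765, East 0.3131, North 0.2104.
Largest remainder: South receives the extra seat.
South receives 8.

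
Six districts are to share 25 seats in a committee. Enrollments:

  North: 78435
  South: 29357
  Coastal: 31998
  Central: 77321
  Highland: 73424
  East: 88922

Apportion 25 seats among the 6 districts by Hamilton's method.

North: 5, South: 2, Coastal: 2, Central: 5, Highland: 5, East: 6

Standard divisor: 379457 ÷ 25 ≈ 15178.28.
Standard quotas: North 5.1676, South 1.9341, Coastal 2.1081, Central 5.0942, Highland 4.8374, East 5.8585.
Lower quotas: North 5, South 1, Coastal 2, Central 5, Highland 4, East 5 (sum 22, leaving 3 seats).
Remainders in descending order: South 0.9341, East 0.8585, Highland 0.8374, North 0.1676, Coastal 0.1081, Central 0.0942.
Largest remainders: South, East, Highland receive the extra seats.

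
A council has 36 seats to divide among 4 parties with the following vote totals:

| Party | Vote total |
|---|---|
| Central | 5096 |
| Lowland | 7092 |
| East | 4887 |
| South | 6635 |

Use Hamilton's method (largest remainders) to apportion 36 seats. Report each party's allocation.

Central 8; Lowland 11; East 7; South 10

Standard divisor: 23710 ÷ 36 ≈ 658.611.
Standard quotas: Central 7.7375, Lowland 10.7681, East 7.4202, South 10.0742.
Lower quotas: Central 7, Lowland 10, East 7, South 10 (sum 34, leaving 2 seats).
Remainders in descending order: Lowland 0.7681, Central 0.7375, East 0.4202, South 0.0742.
Largest remainders: Lowland, Central receive the extra seats.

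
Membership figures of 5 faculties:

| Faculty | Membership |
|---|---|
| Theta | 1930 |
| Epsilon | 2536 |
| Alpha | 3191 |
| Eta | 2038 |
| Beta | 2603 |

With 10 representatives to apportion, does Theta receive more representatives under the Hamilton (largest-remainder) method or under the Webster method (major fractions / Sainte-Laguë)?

Hamilton: Theta 1, Epsilon 2, Alpha 3, Eta 2, Beta 2.
Webster: Theta 2, Epsilon 2, Alpha 2, Eta 2, Beta 2.
Theta gets 1 under Hamilton and 2 under Webster.

Webster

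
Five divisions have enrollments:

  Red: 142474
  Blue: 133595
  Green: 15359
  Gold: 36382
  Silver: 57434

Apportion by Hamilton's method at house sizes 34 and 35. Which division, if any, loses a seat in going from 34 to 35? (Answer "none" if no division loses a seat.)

At 34 seats: Red 13, Blue 12, Green 1, Gold 3, Silver 5.
At 35 seats: Red 13, Blue 12, Green 2, Gold 3, Silver 5.
No division's allocation decreased.

none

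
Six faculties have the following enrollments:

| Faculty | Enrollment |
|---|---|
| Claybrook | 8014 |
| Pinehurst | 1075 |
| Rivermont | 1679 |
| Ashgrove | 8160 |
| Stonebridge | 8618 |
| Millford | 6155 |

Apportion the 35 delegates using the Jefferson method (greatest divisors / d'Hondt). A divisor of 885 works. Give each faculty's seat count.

With modified divisor 885: modified quotas Claybrook 9.055, Pinehurst 1.215, Rivermont 1.897, Ashgrove 9.220, Stonebridge 9.738, Millford 6.955.
Rounding down: Claybrook 9, Pinehurst 1, Rivermont 1, Ashgrove 9, Stonebridge 9, Millford 6 (total 35).

Claybrook 9, Pinehurst 1, Rivermont 1, Ashgrove 9, Stonebridge 9, Millford 6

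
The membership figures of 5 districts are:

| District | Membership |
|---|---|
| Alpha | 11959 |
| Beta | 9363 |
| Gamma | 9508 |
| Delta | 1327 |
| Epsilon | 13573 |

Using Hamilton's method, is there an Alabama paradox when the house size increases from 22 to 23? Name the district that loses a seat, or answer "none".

Delta

At 22 seats: Alpha 6, Beta 4, Gamma 5, Delta 1, Epsilon 6.
At 23 seats: Alpha 6, Beta 5, Gamma 5, Delta 0, Epsilon 7.
Delta drops from 1 to 0.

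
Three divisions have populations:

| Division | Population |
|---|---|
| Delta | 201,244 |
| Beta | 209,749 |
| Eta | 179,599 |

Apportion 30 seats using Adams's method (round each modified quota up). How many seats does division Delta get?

Standard divisor 590592/30 ≈ 19686.4; standard quotas: Delta 10.222, Beta 10.655, Eta 9.123.
Rounding up gives 11, 11, 10 = 32 seats, so the divisor must be adjusted.
With modified divisor 20500: modified quotas Delta 9.817, Beta 10.232, Eta 8.761.
Rounding up: Delta 10, Beta 11, Eta 9 (total 30).
Delta receives 10.

10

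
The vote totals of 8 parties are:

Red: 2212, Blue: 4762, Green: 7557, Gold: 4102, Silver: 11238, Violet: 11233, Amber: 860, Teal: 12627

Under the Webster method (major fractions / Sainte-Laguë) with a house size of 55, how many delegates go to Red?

2

Standard divisor 54591/55 ≈ 992.564; standard quotas: Red 2.229, Blue 4.798, Green 7.614, Gold 4.133, Silver 11.322, Violet 11.317, Amber 0.866, Teal 12.722.
Rounding to the nearest integer gives Red 2, Blue 5, Green 8, Gold 4, Silver 11, Violet 11, Amber 1, Teal 13 — total 55, matching the house size, so no adjustment is needed.
Red receives 2.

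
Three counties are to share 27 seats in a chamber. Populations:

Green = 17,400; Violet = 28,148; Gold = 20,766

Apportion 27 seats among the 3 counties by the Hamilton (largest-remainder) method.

Total 66314; standard divisor 66314/27 ≈ 2456.074.
Standard quotas: Green 7.0845, Violet 11.4606, Gold 8.4550.
Lower quotas: Green 7, Violet 11, Gold 8 (sum 26, leaving 1 seat).
Remainders in descending order: Violet 0.4606, Gold 0.4550, Green 0.0845.
The surplus seat goes to Violet.

Green 7; Violet 12; Gold 8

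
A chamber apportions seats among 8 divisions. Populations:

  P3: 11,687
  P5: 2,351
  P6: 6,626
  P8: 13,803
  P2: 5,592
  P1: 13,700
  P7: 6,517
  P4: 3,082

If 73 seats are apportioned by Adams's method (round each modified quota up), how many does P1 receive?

15

Standard divisor 63358/73 ≈ 867.918; standard quotas: P3 13.466, P5 2.709, P6 7.634, P8 15.904, P2 6.443, P1 15.785, P7 7.509, P4 3.551.
Rounding up gives 14, 3, 8, 16, 7, 16, 8, 4 = 76 seats, so the divisor must be adjusted.
With modified divisor 926: modified quotas P3 12.621, P5 2.539, P6 7.156, P8 14.906, P2 6.039, P1 14.795, P7 7.038, P4 3.328.
Rounding up: P3 13, P5 3, P6 8, P8 15, P2 7, P1 15, P7 8, P4 4 (total 73).
P1 receives 15.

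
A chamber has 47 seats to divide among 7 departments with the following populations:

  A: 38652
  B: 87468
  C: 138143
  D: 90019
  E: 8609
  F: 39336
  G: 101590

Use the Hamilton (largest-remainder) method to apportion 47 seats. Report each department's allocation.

Standard divisor: 503817 ÷ 47 ≈ 10719.511.
Standard quotas: A 3.6058, B 8.1597, C 12.8871, D 8.3977, E 0.8031, F 3.6696, G 9.4771.
Lower quotas: A 3, B 8, C 12, D 8, E 0, F 3, G 9 (sum 43, leaving 4 seats).
Remainders in descending order: C 0.8871, E 0.8031, F 0.6696, A 0.6058, G 0.4771, D 0.3977, B 0.1597.
The surplus seats go to C, E, F, A.

A=4, B=8, C=13, D=8, E=1, F=4, G=9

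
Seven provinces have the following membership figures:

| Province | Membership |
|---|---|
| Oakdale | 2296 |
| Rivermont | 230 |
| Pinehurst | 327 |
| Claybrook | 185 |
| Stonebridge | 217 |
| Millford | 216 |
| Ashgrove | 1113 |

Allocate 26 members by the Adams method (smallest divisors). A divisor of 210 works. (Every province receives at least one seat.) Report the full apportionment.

With modified divisor 210: modified quotas Oakdale 10.933, Rivermont 1.095, Pinehurst 1.557, Claybrook 0.881, Stonebridge 1.033, Millford 1.029, Ashgrove 5.300.
Rounding up: Oakdale 11, Rivermont 2, Pinehurst 2, Claybrook 1, Stonebridge 2, Millford 2, Ashgrove 6 (total 26).

Oakdale: 11; Rivermont: 2; Pinehurst: 2; Claybrook: 1; Stonebridge: 2; Millford: 2; Ashgrove: 6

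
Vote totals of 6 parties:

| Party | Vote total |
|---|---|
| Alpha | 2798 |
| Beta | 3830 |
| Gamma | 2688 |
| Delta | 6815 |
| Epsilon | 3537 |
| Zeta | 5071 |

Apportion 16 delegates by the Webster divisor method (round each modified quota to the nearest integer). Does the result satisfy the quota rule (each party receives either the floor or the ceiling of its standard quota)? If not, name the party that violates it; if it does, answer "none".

Standard quotas: Alpha 1.810, Beta 2.477, Gamma 1.738, Delta 4.408, Epsilon 2.288, Zeta 3.280.
Webster allocation: Alpha 2, Beta 3, Gamma 2, Delta 4, Epsilon 2, Zeta 3.
Every allocation lies between the lower and upper quota.

none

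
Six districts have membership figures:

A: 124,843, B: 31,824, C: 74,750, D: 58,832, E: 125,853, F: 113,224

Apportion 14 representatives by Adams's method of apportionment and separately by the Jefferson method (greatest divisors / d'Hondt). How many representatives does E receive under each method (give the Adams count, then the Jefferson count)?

3 and 4

Adams: A 3, B 1, C 2, D 2, E 3, F 3.
Jefferson: A 3, B 1, C 2, D 1, E 4, F 3.
E gets 3 under Adams and 4 under Jefferson.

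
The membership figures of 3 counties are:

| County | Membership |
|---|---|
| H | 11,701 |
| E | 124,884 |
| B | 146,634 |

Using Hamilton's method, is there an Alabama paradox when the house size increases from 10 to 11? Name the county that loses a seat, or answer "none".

H

At 10 seats: H 1, E 4, B 5.
At 11 seats: H 0, E 5, B 6.
H drops from 1 to 0.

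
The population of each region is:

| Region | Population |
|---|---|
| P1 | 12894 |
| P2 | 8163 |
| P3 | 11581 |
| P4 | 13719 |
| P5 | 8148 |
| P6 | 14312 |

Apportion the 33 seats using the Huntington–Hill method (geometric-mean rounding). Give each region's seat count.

With divisor 2116: modified quotas P1 6.094, P2 3.858, P3 5.473, P4 6.483, P5 3.851, P6 6.764.
Geometric-mean thresholds: P1 √(6·7)=6.481, P2 √(3·4)=3.464, P3 √(5·6)=5.477, P4 √(6·7)=6.481, P5 √(3·4)=3.464, P6 √(6·7)=6.481.
Each quota rounded against its threshold gives P1 6, P2 4, P3 5, P4 7, P5 4, P6 7 (total 33).

P1: 6, P2: 4, P3: 5, P4: 7, P5: 4, P6: 7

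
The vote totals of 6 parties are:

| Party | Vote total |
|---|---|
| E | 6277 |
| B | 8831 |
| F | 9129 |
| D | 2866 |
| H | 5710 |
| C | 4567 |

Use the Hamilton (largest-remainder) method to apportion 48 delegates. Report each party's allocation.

Standard divisor: 37380 ÷ 48 ≈ 778.75.
Standard quotas: E 8.0604, B 11.3400, F 11.7226, D 3.6803, H 7.3323, C 5.8645.
Lower quotas: E 8, B 11, F 11, D 3, H 7, C 5 (sum 45, leaving 3 seats).
Remainders in descending order: C 0.8645, F 0.7226, D 0.6803, B 0.3400, H 0.3323, E 0.0604.
Largest remainders: C, F, D receive the extra seats.

E=8; B=11; F=12; D=4; H=7; C=6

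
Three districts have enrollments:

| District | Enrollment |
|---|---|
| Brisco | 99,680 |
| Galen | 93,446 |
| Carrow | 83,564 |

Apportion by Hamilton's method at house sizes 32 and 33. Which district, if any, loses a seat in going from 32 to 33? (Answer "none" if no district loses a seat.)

none

At 32 seats: Brisco 11, Galen 11, Carrow 10.
At 33 seats: Brisco 12, Galen 11, Carrow 10.
No district's allocation decreased.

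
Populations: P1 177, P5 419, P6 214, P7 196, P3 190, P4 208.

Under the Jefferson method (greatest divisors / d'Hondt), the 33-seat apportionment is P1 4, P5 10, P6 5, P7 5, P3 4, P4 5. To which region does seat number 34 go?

Priority for the next seat is population ÷ (current seats + 1).
Priorities: P1 35.400, P5 38.091, P6 35.667, P7 32.667, P3 38.000, P4 34.667.
Highest priority: P5.

P5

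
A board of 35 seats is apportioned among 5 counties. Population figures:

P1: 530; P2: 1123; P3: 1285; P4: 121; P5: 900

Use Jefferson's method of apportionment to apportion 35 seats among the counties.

Standard divisor 3959/35 ≈ 113.114; standard quotas: P1 4.686, P2 9.928, P3 11.360, P4 1.070, P5 7.957.
Rounding down gives 4, 9, 11, 1, 7 = 32 seats, so the divisor must be adjusted.
With modified divisor 106.5: modified quotas P1 4.977, P2 10.545, P3 12.066, P4 1.136, P5 8.451.
Rounding down: P1 4, P2 10, P3 12, P4 1, P5 8 (total 35).

P1=4, P2=10, P3=12, P4=1, P5=8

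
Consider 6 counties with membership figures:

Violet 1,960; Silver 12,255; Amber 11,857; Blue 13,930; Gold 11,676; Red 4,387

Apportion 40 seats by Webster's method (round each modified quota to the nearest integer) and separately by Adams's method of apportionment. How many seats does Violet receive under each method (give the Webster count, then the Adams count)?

1 and 2

Webster: Violet 1, Silver 9, Amber 9, Blue 10, Gold 8, Red 3.
Adams: Violet 2, Silver 9, Amber 8, Blue 10, Gold 8, Red 3.
Violet gets 1 under Webster and 2 under Adams.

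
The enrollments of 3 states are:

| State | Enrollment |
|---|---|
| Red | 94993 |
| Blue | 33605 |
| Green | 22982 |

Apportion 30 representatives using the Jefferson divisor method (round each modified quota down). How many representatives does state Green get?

Standard divisor 151580/30 ≈ 5052.667; standard quotas: Red 18.801, Blue 6.651, Green 4.548.
Rounding down gives 18, 6, 4 = 28 seats, so the divisor must be adjusted.
With modified divisor 4780: modified quotas Red 19.873, Blue 7.030, Green 4.808.
Rounding down: Red 19, Blue 7, Green 4 (total 30).
Green receives 4.

4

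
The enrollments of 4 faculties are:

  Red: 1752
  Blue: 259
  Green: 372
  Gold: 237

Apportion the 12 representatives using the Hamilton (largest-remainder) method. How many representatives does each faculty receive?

The standard divisor is 2620/12 ≈ 218.333.
Standard quotas: Red 8.024, Blue 1.186, Green 1.704, Gold 1.085.
Lower quotas: Red 8, Blue 1, Green 1, Gold 1 (sum 11, leaving 1 seat).
Remainders in descending order: Green 0.704, Blue 0.186, Gold 0.085, Red 0.024.
Largest remainder: Green receives the extra seat.

Red: 8, Blue: 1, Green: 2, Gold: 1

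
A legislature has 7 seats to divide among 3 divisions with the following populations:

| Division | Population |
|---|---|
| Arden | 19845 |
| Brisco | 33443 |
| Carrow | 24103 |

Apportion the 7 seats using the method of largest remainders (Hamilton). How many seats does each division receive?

Arden 2, Brisco 3, Carrow 2

Standard divisor: 77391 ÷ 7 ≈ 11055.857.
Standard quotas: Arden 1.7950, Brisco 3.0249, Carrow 2.1801.
Lower quotas: Arden 1, Brisco 3, Carrow 2 (sum 6, leaving 1 seat).
Remainders in descending order: Arden 0.7950, Carrow 0.1801, Brisco 0.0249.
Largest remainder: Arden receives the extra seat.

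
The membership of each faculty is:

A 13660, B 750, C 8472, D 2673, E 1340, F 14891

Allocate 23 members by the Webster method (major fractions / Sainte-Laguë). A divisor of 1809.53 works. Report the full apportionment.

With modified divisor 1809.53: modified quotas A 7.549, B 0.414, C 4.682, D 1.477, E 0.741, F 8.229.
Rounding to the nearest integer: A 8, B 0, C 5, D 1, E 1, F 8 (total 23).

A 8, B 0, C 5, D 1, E 1, F 8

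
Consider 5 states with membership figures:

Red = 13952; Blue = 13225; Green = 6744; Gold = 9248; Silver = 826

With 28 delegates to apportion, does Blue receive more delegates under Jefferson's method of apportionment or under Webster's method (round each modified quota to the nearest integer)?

Jefferson: Red 9, Blue 9, Green 4, Gold 6, Silver 0.
Webster: Red 9, Blue 8, Green 4, Gold 6, Silver 1.
Blue gets 9 under Jefferson and 8 under Webster.

Jefferson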